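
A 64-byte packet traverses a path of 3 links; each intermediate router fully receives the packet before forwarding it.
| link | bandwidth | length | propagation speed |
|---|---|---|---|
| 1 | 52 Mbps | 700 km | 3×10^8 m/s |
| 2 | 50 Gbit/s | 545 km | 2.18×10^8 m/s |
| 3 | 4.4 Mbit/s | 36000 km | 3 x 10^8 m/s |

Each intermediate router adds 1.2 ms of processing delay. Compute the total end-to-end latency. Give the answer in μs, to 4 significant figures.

L = 64 × 8 = 512 bits.
Transmission delays (L/R per hop): 9.84615, 0.01024, 116.364 μs; sum = 126.22 μs.
Propagation delays (d/s per hop): 2333.33, 2500, 120000 μs; sum = 124833 μs.
Processing at 2 router(s): 2 × 1.2 ms = 2400 μs.
End-to-end = 127400 μs.

127400 μs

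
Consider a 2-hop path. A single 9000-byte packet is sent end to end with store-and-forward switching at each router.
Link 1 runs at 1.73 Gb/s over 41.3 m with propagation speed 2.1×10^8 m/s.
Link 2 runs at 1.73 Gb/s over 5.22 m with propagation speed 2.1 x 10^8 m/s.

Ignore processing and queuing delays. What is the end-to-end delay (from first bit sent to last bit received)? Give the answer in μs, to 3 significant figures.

L = 9000 × 8 = 72000 bits.
Transmission delay per hop = L/R = 72000/1730000000 = 41.6185 μs; 2 hops → 83.237 μs.
Propagation delays (d/s per hop): 0.196667, 0.0248571 μs; sum = 0.221524 μs.
End-to-end = 83.5 μs.

83.5 μs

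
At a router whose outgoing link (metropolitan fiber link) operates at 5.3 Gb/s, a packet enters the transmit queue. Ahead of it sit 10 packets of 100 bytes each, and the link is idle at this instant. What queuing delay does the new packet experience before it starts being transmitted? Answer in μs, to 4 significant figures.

1.509 μs

Each queued packet: L/R = 800/5300000000 = 0.150943 μs.
10 queued → 1.50943 μs.
Queuing delay = 1.509 μs.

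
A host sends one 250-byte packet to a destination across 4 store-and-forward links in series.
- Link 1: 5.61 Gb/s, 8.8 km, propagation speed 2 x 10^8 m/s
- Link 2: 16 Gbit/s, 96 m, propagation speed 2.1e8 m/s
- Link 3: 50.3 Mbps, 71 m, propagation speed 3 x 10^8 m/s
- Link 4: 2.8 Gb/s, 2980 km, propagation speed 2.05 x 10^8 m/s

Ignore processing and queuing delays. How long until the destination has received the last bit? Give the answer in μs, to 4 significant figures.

L = 250 × 8 = 2000 bits.
Transmission delays (L/R per hop): 0.356506, 0.125, 39.7614, 0.714286 μs; sum = 40.9572 μs.
Propagation delays (d/s per hop): 44, 0.457143, 0.236667, 14536.6 μs; sum = 14581.3 μs.
End-to-end = 14620 μs.

14620 μs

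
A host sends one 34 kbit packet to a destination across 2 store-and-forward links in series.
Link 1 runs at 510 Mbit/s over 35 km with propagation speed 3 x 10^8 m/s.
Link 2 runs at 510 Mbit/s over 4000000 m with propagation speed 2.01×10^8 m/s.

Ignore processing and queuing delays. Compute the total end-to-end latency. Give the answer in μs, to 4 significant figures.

L = 34000 bits.
Transmission delay per hop = L/R = 34000/510000000 = 66.6667 μs; 2 hops → 133.333 μs.
Propagation delays (d/s per hop): 116.667, 19900.5 μs; sum = 20017.2 μs.
End-to-end = 20150 μs.

20150 μs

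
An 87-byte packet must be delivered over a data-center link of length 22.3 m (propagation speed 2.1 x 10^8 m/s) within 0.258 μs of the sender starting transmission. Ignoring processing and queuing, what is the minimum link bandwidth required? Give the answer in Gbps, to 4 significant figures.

L = 696 bits.
Propagation delay = 22.3 / 210000000 = 0.10619 μs.
Transmission budget = 0.258 − 0.10619 = 0.15181 μs.
R ≥ L / t_tx = 696 bits / 1.5181e-07 s = 4.585 Gbps.

4.585 Gbps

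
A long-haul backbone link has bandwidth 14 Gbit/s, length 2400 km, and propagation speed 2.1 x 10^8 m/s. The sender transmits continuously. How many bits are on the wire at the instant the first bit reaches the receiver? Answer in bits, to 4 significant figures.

Propagation delay = 2400000 / 210000000 = 0.0114286 s.
BDP = R × t_prop = 14000000000 × 0.0114286 = 160000000 bits.

160000000 bits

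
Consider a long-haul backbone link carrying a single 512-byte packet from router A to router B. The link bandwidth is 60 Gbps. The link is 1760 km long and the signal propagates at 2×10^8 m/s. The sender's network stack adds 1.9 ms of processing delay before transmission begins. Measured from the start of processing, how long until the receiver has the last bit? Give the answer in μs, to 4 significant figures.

L = 512 × 8 = 4096 bits.
Transmission delay = L/R = 4096 / 60000000000 = 0.0682667 μs.
Propagation delay = d/s = 1760000 m / 200000000 m/s = 8800 μs.
Plus processing delay 1.9 ms = 1900 μs.
Total = 10700 μs.

10700 μs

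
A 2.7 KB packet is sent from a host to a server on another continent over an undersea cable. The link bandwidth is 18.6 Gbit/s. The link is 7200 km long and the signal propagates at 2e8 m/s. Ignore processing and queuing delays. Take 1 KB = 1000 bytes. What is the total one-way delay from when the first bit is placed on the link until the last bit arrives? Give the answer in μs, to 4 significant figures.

L = 21600 bits.
Transmission delay = L/R = 21600 / 18600000000 = 1.16129 μs.
Propagation delay = d/s = 7200000 m / 200000000 m/s = 36000 μs.
Total = 36000 μs.

36000 μs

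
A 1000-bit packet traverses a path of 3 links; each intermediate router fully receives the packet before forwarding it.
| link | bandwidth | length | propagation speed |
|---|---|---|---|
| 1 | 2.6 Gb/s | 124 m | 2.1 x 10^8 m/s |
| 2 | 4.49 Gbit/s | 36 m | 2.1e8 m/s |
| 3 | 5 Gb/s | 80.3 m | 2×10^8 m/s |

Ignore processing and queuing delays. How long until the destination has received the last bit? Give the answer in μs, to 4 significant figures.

Transmission delays (L/R per hop): 0.384615, 0.222717, 0.2 μs; sum = 0.807333 μs.
Propagation delays (d/s per hop): 0.590476, 0.171429, 0.4015 μs; sum = 1.1634 μs.
End-to-end = 1.971 μs.

1.971 μs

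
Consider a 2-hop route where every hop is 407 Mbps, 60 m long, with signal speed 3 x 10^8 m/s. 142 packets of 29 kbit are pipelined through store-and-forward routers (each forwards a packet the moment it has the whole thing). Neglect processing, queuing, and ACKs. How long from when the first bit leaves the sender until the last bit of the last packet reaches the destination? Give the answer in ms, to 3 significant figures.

Per-hop transmission t_tx = L/R = 29000/407000000 = 0.0712531 ms.
Per-hop propagation t_prop = 60/300000000 = 0.0002 ms.
Pipeline fill: first packet needs 2·t_tx to clear all hops; remaining 141 packets each add one t_tx.
Total = (2+142-1)·t_tx + 2·t_prop = 143·0.0712531 + 2·0.0002 = 10.2 ms.

10.2 ms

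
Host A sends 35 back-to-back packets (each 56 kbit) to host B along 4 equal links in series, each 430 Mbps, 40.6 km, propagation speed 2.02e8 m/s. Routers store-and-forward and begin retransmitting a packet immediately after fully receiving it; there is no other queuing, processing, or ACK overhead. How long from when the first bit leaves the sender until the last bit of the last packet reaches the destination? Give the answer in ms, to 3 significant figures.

Per-hop transmission t_tx = L/R = 56000/430000000 = 0.130233 ms.
Per-hop propagation t_prop = 40600/202000000 = 0.20099 ms.
Pipeline fill: first packet needs 4·t_tx to clear all hops; remaining 34 packets each add one t_tx.
Total = (4+35-1)·t_tx + 4·t_prop = 38·0.130233 + 4·0.20099 = 5.75 ms.

5.75 ms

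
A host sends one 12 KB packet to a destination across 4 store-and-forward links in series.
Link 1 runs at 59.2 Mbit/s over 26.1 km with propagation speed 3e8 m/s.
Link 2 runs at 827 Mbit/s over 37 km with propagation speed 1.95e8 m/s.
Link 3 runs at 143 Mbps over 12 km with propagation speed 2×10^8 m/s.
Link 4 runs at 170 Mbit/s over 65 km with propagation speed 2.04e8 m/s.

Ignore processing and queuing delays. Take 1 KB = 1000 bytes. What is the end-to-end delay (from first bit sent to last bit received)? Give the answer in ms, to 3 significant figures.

3.63 ms

L = 96000 bits.
Transmission delays (L/R per hop): 1.62162, 0.116082, 0.671329, 0.564706 ms; sum = 2.97374 ms.
Propagation delays (d/s per hop): 0.087, 0.189744, 0.06, 0.318627 ms; sum = 0.655371 ms.
End-to-end = 3.63 ms.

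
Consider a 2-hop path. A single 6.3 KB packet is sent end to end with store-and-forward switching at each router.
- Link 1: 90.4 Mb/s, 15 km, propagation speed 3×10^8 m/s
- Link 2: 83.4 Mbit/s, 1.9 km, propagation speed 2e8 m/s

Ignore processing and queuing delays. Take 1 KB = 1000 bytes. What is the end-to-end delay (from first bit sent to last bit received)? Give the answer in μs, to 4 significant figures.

L = 50400 bits.
Transmission delays (L/R per hop): 557.522, 604.317 μs; sum = 1161.84 μs.
Propagation delays (d/s per hop): 50, 9.5 μs; sum = 59.5 μs.
End-to-end = 1221 μs.

1221 μs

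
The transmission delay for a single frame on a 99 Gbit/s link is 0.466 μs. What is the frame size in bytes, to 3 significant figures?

L = R × t_tx = 99000000000 b/s × 4.66e-07 s = 46134 bits.
In bytes: 46134 / 8 = 5770 bytes.

5770 bytes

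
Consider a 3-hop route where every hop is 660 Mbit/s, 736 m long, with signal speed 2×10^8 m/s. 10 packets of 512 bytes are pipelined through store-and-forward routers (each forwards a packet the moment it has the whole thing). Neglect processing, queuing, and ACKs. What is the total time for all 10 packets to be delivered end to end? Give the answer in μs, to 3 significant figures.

85.5 μs

Per-hop transmission t_tx = L/R = 4096/660000000 = 6.20606 μs.
Per-hop propagation t_prop = 736/200000000 = 3.68 μs.
Pipeline fill: first packet needs 3·t_tx to clear all hops; remaining 9 packets each add one t_tx.
Total = (3+10-1)·t_tx + 3·t_prop = 12·6.20606 + 3·3.68 = 85.5 μs.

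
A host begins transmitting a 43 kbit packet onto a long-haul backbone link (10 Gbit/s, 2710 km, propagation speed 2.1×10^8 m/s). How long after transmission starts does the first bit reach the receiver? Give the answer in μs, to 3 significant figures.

12900 μs

First bit experiences only propagation delay: d/s = 2710000/210000000 = 12900 μs.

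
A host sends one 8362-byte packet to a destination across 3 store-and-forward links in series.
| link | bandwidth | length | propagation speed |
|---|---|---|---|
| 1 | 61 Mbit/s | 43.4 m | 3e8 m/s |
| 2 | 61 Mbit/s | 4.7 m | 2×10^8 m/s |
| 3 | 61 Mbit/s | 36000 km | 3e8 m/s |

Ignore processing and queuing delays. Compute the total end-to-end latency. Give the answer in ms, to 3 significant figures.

123 ms

L = 8362 × 8 = 66896 bits.
Transmission delay per hop = L/R = 66896/61000000 = 1.09666 ms; 3 hops → 3.28997 ms.
Propagation delays (d/s per hop): 0.000144667, 2.35e-05, 120 ms; sum = 120 ms.
End-to-end = 123 ms.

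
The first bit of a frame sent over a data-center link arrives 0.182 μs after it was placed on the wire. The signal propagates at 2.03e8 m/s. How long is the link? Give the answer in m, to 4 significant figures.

36.95 m

d = s × t_prop = 2.03e+08 × 1.82e-07 = 36.95 m.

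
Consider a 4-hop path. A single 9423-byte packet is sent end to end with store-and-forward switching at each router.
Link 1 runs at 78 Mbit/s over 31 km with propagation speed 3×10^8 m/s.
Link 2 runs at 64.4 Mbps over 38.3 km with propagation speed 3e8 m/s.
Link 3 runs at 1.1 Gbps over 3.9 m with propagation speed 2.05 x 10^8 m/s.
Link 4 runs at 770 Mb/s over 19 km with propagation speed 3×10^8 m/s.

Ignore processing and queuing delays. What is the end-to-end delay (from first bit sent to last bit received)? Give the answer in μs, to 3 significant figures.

L = 9423 × 8 = 75384 bits.
Transmission delays (L/R per hop): 966.462, 1170.56, 68.5309, 97.9013 μs; sum = 2303.45 μs.
Propagation delays (d/s per hop): 103.333, 127.667, 0.0190244, 63.3333 μs; sum = 294.352 μs.
End-to-end = 2600 μs.

2600 μs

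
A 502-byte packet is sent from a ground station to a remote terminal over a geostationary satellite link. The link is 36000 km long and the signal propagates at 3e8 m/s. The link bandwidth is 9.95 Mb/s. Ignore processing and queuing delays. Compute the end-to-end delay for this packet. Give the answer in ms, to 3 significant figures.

L = 502 × 8 = 4016 bits.
Transmission delay = L/R = 4016 / 9950000 = 0.403618 ms.
Propagation delay = d/s = 36000000 m / 300000000 m/s = 120 ms.
Total = 120 ms.

120 ms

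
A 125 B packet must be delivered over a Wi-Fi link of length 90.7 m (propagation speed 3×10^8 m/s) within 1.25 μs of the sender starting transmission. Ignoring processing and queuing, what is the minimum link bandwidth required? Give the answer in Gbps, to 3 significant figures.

L = 1000 bits.
Propagation delay = 90.7 / 300000000 = 0.302333 μs.
Transmission budget = 1.25 − 0.302333 = 0.947667 μs.
R ≥ L / t_tx = 1000 bits / 9.47667e-07 s = 1.06 Gbps.

1.06 Gbps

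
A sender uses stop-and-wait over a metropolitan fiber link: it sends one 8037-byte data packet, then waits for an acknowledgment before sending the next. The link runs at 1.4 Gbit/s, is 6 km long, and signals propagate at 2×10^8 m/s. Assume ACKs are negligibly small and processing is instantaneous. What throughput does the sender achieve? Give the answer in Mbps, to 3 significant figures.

607 Mbps

t_tx = L/R = 64296/1400000000 = 4.59257e-05 s.
t_prop = 6000/200000000 = 3e-05 s; RTT = 6e-05 s.
Cycle = t_tx + RTT = 0.000105926 s.
Throughput = L / cycle = 64296 / 0.000105926 = 607 Mbps.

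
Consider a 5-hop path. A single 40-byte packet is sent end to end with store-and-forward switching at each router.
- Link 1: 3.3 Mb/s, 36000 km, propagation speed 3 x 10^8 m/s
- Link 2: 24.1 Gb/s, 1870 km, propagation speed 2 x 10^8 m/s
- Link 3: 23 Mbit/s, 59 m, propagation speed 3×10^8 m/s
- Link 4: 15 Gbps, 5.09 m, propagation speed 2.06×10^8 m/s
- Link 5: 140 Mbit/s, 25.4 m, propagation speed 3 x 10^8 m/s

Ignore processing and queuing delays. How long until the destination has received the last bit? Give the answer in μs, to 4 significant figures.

L = 40 × 8 = 320 bits.
Transmission delays (L/R per hop): 96.9697, 0.013278, 13.913, 0.0213333, 2.28571 μs; sum = 113.203 μs.
Propagation delays (d/s per hop): 120000, 9350, 0.196667, 0.0247087, 0.0846667 μs; sum = 129350 μs.
End-to-end = 129500 μs.

129500 μs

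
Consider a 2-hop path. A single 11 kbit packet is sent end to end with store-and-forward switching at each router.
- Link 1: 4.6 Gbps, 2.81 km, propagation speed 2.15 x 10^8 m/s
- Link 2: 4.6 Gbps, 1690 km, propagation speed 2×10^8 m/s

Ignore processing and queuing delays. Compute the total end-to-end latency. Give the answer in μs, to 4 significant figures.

L = 11000 bits.
Transmission delay per hop = L/R = 11000/4600000000 = 2.3913 μs; 2 hops → 4.78261 μs.
Propagation delays (d/s per hop): 13.0698, 8450 μs; sum = 8463.07 μs.
End-to-end = 8468 μs.

8468 μs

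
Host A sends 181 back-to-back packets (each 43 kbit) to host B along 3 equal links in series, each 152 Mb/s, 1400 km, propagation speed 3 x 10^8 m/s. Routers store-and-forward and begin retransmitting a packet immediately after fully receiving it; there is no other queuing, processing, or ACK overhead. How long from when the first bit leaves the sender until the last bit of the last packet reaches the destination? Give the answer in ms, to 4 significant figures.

Per-hop transmission t_tx = L/R = 43000/152000000 = 0.282895 ms.
Per-hop propagation t_prop = 1400000/300000000 = 4.66667 ms.
Pipeline fill: first packet needs 3·t_tx to clear all hops; remaining 180 packets each add one t_tx.
Total = (3+181-1)·t_tx + 3·t_prop = 183·0.282895 + 3·4.66667 = 65.77 ms.

65.77 ms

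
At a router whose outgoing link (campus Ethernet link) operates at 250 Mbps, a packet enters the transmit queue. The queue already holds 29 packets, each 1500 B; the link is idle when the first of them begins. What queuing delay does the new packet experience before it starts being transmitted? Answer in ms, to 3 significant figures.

1.39 ms

Each queued packet: L/R = 12000/250000000 = 0.048 ms.
29 queued → 1.392 ms.
Queuing delay = 1.39 ms.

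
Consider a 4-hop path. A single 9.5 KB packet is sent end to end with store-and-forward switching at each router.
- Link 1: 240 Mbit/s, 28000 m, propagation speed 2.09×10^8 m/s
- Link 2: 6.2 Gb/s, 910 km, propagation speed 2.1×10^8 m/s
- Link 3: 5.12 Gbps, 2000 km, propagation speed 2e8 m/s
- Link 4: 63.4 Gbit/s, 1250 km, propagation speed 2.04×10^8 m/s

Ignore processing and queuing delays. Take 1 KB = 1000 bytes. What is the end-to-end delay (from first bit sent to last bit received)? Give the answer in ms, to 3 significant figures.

L = 76000 bits.
Transmission delays (L/R per hop): 0.316667, 0.0122581, 0.0148438, 0.00119874 ms; sum = 0.344967 ms.
Propagation delays (d/s per hop): 0.133971, 4.33333, 10, 6.12745 ms; sum = 20.5948 ms.
End-to-end = 20.9 ms.

20.9 ms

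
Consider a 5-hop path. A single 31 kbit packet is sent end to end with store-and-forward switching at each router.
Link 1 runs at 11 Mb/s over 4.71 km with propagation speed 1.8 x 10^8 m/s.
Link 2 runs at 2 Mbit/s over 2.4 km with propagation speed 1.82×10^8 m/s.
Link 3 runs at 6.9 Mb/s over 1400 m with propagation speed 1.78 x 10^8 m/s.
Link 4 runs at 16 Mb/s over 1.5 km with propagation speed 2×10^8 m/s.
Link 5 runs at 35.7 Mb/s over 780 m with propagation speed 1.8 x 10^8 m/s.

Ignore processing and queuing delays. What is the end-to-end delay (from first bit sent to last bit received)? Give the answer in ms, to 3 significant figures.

25.7 ms

L = 31000 bits.
Transmission delays (L/R per hop): 2.81818, 15.5, 4.49275, 1.9375, 0.868347 ms; sum = 25.6168 ms.
Propagation delays (d/s per hop): 0.0261667, 0.0131868, 0.00786517, 0.0075, 0.00433333 ms; sum = 0.059052 ms.
End-to-end = 25.7 ms.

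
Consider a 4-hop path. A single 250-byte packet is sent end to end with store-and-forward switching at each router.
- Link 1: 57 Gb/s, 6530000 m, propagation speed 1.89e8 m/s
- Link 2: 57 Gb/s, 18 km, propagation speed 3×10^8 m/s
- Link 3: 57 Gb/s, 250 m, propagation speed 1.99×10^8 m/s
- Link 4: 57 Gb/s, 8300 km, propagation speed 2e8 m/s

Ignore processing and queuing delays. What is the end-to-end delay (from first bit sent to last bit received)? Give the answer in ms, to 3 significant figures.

L = 250 × 8 = 2000 bits.
Transmission delay per hop = L/R = 2000/57000000000 = 3.50877e-05 ms; 4 hops → 0.000140351 ms.
Propagation delays (d/s per hop): 34.5503, 0.06, 0.00125628, 41.5 ms; sum = 76.1115 ms.
End-to-end = 76.1 ms.

76.1 ms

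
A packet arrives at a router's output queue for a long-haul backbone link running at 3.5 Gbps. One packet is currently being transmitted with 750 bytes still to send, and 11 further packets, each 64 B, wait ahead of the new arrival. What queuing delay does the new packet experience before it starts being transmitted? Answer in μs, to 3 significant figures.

Each queued packet: L/R = 512/3500000000 = 0.146286 μs.
11 queued → 1.60914 μs.
Plus remaining 6000 bits of current packet: 1.71429 μs.
Queuing delay = 3.32 μs.

3.32 μs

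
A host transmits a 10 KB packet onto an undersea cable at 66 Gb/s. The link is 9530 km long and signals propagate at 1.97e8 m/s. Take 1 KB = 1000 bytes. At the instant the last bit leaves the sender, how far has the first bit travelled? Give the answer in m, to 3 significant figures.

239 m

t_tx = L/R = 80000/66000000000 = 1.21212e-06 s.
Distance = s × t_tx = 197000000 × 1.21212e-06 = 239 m.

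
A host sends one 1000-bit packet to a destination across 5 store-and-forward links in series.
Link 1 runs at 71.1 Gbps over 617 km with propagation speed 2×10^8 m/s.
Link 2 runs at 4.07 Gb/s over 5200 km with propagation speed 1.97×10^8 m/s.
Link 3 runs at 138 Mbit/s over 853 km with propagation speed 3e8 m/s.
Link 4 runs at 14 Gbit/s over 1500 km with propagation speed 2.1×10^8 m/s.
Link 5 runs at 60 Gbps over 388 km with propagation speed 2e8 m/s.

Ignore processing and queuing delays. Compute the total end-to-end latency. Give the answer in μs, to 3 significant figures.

Transmission delays (L/R per hop): 0.0140647, 0.2457, 7.24638, 0.0714286, 0.0166667 μs; sum = 7.59424 μs.
Propagation delays (d/s per hop): 3085, 26395.9, 2843.33, 7142.86, 1940 μs; sum = 41407.1 μs.
End-to-end = 41400 μs.

41400 μs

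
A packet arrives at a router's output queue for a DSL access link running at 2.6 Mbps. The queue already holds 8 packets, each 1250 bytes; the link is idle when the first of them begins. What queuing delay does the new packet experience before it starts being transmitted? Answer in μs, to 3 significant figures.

30800 μs

Each queued packet: L/R = 10000/2600000 = 3846.15 μs.
8 queued → 30769.2 μs.
Queuing delay = 30800 μs.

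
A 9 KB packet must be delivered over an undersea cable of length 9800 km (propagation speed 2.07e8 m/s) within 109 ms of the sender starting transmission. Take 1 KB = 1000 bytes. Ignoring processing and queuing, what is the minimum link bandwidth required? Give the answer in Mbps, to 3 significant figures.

1.17 Mbps

L = 72000 bits.
Propagation delay = 9800000 / 2.07e+08 = 47.343 ms.
Transmission budget = 109 − 47.343 = 61.657 ms.
R ≥ L / t_tx = 72000 bits / 0.061657 s = 1.17 Mbps.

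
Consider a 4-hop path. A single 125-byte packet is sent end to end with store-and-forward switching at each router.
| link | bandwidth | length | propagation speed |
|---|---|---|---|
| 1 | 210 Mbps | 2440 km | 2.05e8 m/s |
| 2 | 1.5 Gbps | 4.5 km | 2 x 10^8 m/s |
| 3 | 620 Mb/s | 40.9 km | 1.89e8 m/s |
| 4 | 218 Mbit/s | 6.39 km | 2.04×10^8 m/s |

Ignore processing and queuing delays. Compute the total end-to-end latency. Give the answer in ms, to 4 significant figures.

12.18 ms

L = 125 × 8 = 1000 bits.
Transmission delays (L/R per hop): 0.0047619, 0.000666667, 0.0016129, 0.00458716 ms; sum = 0.0116286 ms.
Propagation delays (d/s per hop): 11.9024, 0.0225, 0.216402, 0.0313235 ms; sum = 12.1727 ms.
End-to-end = 12.18 ms.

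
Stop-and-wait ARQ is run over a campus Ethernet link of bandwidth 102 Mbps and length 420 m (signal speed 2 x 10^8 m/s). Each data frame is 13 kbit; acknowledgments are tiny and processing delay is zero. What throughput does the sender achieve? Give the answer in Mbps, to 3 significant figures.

98.7 Mbps

t_tx = L/R = 13000/102000000 = 0.000127451 s.
t_prop = 420/200000000 = 2.1e-06 s; RTT = 4.2e-06 s.
Cycle = t_tx + RTT = 0.000131651 s.
Throughput = L / cycle = 13000 / 0.000131651 = 98.7 Mbps.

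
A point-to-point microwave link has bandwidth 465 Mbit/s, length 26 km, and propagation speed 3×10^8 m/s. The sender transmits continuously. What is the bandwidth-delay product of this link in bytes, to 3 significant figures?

5040 bytes

Propagation delay = 26000 / 300000000 = 8.66667e-05 s.
BDP = R × t_prop = 465000000 × 8.66667e-05 = 40300 bits.
In bytes: 40300/8 = 5040 bytes.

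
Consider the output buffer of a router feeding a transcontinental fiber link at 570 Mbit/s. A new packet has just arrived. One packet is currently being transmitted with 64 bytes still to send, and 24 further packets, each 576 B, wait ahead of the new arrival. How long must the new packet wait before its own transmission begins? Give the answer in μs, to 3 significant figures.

195 μs

Each queued packet: L/R = 4608/570000000 = 8.08421 μs.
24 queued → 194.021 μs.
Plus remaining 512 bits of current packet: 0.898246 μs.
Queuing delay = 195 μs.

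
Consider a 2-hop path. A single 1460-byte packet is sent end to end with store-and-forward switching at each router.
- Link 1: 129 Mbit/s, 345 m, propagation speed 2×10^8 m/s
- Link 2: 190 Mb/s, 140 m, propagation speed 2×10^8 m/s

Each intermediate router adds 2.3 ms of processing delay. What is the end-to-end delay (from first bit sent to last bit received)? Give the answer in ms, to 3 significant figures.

L = 1460 × 8 = 11680 bits.
Transmission delays (L/R per hop): 0.0905426, 0.0614737 ms; sum = 0.152016 ms.
Propagation delays (d/s per hop): 0.001725, 0.0007 ms; sum = 0.002425 ms.
Processing at 1 router(s): 1 × 2.3 ms = 2.3 ms.
End-to-end = 2.45 ms.

2.45 ms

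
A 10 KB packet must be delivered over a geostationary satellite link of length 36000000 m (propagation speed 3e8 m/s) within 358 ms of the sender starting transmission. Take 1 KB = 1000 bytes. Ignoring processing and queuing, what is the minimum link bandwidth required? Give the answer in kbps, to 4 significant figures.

336.1 kbps

L = 80000 bits.
Propagation delay = 36000000 / 300000000 = 120 ms.
Transmission budget = 358 − 120 = 238 ms.
R ≥ L / t_tx = 80000 bits / 0.238 s = 336.1 kbps.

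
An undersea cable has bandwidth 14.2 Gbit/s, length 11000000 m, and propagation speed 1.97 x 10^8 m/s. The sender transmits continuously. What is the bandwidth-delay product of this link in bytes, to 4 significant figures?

99110000 bytes

Propagation delay = 11000000 / 197000000 = 0.0558376 s.
BDP = R × t_prop = 14200000000 × 0.0558376 = 792893000 bits.
In bytes: 792893000/8 = 99110000 bytes.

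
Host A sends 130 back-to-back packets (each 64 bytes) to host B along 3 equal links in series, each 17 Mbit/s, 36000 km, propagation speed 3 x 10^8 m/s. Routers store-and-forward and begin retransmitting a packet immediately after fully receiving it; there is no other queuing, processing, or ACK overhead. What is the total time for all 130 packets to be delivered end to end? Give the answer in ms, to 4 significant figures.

Per-hop transmission t_tx = L/R = 512/17000000 = 0.0301176 ms.
Per-hop propagation t_prop = 36000000/300000000 = 120 ms.
Pipeline fill: first packet needs 3·t_tx to clear all hops; remaining 129 packets each add one t_tx.
Total = (3+130-1)·t_tx + 3·t_prop = 132·0.0301176 + 3·120 = 364.0 ms.

364.0 ms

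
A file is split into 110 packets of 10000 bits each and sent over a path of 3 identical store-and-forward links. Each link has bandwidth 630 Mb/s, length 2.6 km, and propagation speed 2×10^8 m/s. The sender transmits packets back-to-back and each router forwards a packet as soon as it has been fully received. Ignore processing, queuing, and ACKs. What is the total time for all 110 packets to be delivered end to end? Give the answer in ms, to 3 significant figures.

Per-hop transmission t_tx = L/R = 10000/630000000 = 0.015873 ms.
Per-hop propagation t_prop = 2600/200000000 = 0.013 ms.
Pipeline fill: first packet needs 3·t_tx to clear all hops; remaining 109 packets each add one t_tx.
Total = (3+110-1)·t_tx + 3·t_prop = 112·0.015873 + 3·0.013 = 1.82 ms.

1.82 ms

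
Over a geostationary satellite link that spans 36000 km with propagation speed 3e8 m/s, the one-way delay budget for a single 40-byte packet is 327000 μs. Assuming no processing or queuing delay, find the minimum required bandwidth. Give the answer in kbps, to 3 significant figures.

L = 320 bits.
Propagation delay = 36000000 / 300000000 = 120000 μs.
Transmission budget = 327000 − 120000 = 207000 μs.
R ≥ L / t_tx = 320 bits / 0.207 s = 1.55 kbps.

1.55 kbps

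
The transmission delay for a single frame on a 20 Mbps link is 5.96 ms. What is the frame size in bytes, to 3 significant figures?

14900 bytes

L = R × t_tx = 20000000 b/s × 0.00596 s = 119200 bits.
In bytes: 119200 / 8 = 14900 bytes.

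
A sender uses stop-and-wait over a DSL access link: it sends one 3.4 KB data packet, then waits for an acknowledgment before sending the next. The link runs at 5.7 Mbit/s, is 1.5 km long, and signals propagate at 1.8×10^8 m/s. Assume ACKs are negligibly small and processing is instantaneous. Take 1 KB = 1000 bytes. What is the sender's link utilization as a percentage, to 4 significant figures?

99.65 %

t_tx = L/R = 27200/5700000 = 0.00477193 s.
t_prop = 1500/180000000 = 8.33333e-06 s; RTT = 1.66667e-05 s.
Cycle = t_tx + RTT = 0.0047886 s.
Utilization = t_tx / cycle = 0.00477193/0.0047886 = 99.65 %.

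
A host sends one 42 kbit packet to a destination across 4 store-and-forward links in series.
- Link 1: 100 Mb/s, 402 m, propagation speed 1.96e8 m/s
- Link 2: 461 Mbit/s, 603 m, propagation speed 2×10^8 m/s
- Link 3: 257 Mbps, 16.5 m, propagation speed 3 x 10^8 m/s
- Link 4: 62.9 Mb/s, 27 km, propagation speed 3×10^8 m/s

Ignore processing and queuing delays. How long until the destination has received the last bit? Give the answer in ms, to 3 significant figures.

L = 42000 bits.
Transmission delays (L/R per hop): 0.42, 0.0911063, 0.163424, 0.667727 ms; sum = 1.34226 ms.
Propagation delays (d/s per hop): 0.00205102, 0.003015, 5.5e-05, 0.09 ms; sum = 0.095121 ms.
End-to-end = 1.44 ms.

1.44 ms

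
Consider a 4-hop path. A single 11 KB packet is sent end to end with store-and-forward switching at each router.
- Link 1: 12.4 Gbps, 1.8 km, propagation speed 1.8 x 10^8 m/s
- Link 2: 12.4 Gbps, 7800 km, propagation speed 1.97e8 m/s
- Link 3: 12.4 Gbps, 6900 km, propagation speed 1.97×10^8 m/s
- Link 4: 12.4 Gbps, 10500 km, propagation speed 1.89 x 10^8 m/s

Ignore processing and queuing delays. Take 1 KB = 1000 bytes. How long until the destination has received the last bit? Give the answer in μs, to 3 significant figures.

130000 μs

L = 88000 bits.
Transmission delay per hop = L/R = 88000/12400000000 = 7.09677 μs; 4 hops → 28.3871 μs.
Propagation delays (d/s per hop): 10, 39593.9, 35025.4, 55555.6 μs; sum = 130185 μs.
End-to-end = 130000 μs.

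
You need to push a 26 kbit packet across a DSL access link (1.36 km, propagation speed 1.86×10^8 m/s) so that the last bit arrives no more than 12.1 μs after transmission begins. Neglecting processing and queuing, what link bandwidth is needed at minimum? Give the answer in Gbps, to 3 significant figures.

5.43 Gbps

Propagation delay = 1360 / 186000000 = 7.31183 μs.
Transmission budget = 12.1 − 7.31183 = 4.78817 μs.
R ≥ L / t_tx = 26000 bits / 4.78817e-06 s = 5.43 Gbps.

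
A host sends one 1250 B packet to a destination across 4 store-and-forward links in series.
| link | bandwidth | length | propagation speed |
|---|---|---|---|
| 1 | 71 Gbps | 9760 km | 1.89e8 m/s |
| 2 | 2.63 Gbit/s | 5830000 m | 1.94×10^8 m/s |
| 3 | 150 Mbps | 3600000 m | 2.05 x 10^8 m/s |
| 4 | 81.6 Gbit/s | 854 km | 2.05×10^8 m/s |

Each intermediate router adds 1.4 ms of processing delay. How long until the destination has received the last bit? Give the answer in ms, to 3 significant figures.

108 ms

L = 1250 × 8 = 10000 bits.
Transmission delays (L/R per hop): 0.000140845, 0.00380228, 0.0666667, 0.000122549 ms; sum = 0.0707323 ms.
Propagation delays (d/s per hop): 51.6402, 30.0515, 17.561, 4.16585 ms; sum = 103.419 ms.
Processing at 3 router(s): 3 × 1.4 ms = 4.2 ms.
End-to-end = 108 ms.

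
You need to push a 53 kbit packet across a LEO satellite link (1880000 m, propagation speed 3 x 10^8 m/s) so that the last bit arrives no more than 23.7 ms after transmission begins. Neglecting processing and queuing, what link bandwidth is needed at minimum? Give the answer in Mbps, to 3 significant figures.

3.04 Mbps

Propagation delay = 1880000 / 300000000 = 6.26667 ms.
Transmission budget = 23.7 − 6.26667 = 17.4333 ms.
R ≥ L / t_tx = 53000 bits / 0.0174333 s = 3.04 Mbps.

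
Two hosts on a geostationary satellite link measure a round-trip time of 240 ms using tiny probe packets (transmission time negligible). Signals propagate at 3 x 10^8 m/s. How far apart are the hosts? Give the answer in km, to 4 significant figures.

One-way propagation = RTT/2 = 120 ms.
d = s × t = 300000000 × 0.12 = 36000 km.

36000 km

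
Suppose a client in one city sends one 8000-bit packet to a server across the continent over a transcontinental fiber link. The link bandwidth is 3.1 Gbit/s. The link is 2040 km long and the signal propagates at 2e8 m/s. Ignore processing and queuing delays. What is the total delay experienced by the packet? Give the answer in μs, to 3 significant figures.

10200 μs

Transmission delay = L/R = 8000 / 3100000000 = 2.58065 μs.
Propagation delay = d/s = 2040000 m / 200000000 m/s = 10200 μs.
Total = 10200 μs.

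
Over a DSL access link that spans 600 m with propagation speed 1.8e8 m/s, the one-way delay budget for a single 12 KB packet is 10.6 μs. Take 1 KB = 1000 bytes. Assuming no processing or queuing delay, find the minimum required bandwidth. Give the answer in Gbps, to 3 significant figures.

13.2 Gbps

L = 96000 bits.
Propagation delay = 600 / 180000000 = 3.33333 μs.
Transmission budget = 10.6 − 3.33333 = 7.26667 μs.
R ≥ L / t_tx = 96000 bits / 7.26667e-06 s = 13.2 Gbps.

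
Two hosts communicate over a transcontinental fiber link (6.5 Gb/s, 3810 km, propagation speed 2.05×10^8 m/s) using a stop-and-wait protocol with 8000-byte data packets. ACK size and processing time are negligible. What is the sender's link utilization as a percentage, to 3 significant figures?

t_tx = L/R = 64000/6500000000 = 9.84615e-06 s.
t_prop = 3810000/2.05e+08 = 0.0185854 s; RTT = 0.0371707 s.
Cycle = t_tx + RTT = 0.0371806 s.
Utilization = t_tx / cycle = 9.84615e-06/0.0371806 = 0.0265 %.

0.0265 %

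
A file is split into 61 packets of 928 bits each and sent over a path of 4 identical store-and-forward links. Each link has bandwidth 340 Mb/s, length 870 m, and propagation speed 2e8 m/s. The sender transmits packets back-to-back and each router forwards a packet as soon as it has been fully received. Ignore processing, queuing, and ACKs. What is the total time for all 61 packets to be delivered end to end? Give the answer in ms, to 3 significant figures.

Per-hop transmission t_tx = L/R = 928/340000000 = 0.00272941 ms.
Per-hop propagation t_prop = 870/200000000 = 0.00435 ms.
Pipeline fill: first packet needs 4·t_tx to clear all hops; remaining 60 packets each add one t_tx.
Total = (4+61-1)·t_tx + 4·t_prop = 64·0.00272941 + 4·0.00435 = 0.192 ms.

0.192 ms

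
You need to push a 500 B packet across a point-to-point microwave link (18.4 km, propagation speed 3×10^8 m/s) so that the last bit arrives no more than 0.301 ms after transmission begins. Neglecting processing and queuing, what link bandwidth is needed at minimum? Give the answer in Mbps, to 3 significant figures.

16.7 Mbps

L = 4000 bits.
Propagation delay = 18400 / 300000000 = 0.0613333 ms.
Transmission budget = 0.301 − 0.0613333 = 0.239667 ms.
R ≥ L / t_tx = 4000 bits / 0.000239667 s = 16.7 Mbps.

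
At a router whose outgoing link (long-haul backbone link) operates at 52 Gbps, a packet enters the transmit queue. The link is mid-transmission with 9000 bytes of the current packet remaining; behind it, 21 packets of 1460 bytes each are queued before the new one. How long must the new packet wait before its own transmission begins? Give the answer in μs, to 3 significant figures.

Each queued packet: L/R = 11680/52000000000 = 0.224615 μs.
21 queued → 4.71692 μs.
Plus remaining 72000 bits of current packet: 1.38462 μs.
Queuing delay = 6.10 μs.

6.10 μs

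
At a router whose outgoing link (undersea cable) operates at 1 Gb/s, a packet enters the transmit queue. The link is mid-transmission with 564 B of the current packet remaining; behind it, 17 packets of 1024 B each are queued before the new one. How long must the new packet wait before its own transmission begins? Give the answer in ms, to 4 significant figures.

Each queued packet: L/R = 8192/1000000000 = 0.008192 ms.
17 queued → 0.139264 ms.
Plus remaining 4512 bits of current packet: 0.004512 ms.
Queuing delay = 0.1438 ms.

0.1438 ms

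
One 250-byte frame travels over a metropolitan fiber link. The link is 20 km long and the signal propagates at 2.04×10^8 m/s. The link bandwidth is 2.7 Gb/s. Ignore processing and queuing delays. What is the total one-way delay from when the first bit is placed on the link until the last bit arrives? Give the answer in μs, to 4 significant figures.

98.78 μs

L = 250 × 8 = 2000 bits.
Transmission delay = L/R = 2000 / 2700000000 = 0.740741 μs.
Propagation delay = d/s = 20000 m / 204000000 m/s = 98.0392 μs.
Total = 98.78 μs.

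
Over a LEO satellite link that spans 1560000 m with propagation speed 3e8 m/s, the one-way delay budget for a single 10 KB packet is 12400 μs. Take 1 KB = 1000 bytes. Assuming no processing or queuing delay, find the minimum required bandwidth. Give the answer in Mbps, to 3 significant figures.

11.1 Mbps

L = 80000 bits.
Propagation delay = 1560000 / 300000000 = 5200 μs.
Transmission budget = 12400 − 5200 = 7200 μs.
R ≥ L / t_tx = 80000 bits / 0.0072 s = 11.1 Mbps.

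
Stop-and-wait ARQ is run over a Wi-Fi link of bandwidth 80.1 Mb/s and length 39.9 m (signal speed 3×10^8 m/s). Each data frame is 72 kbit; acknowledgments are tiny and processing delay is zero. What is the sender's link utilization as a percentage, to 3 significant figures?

t_tx = L/R = 72000/80100000 = 0.000898876 s.
t_prop = 39.9/300000000 = 1.33e-07 s; RTT = 2.66e-07 s.
Cycle = t_tx + RTT = 0.000899142 s.
Utilization = t_tx / cycle = 0.000898876/0.000899142 = 100 %.

100 %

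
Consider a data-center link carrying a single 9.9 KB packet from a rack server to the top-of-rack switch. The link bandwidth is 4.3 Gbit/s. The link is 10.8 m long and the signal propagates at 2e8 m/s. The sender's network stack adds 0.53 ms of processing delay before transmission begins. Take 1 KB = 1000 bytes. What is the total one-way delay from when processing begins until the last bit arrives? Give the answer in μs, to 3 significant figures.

548 μs

L = 79200 bits.
Transmission delay = L/R = 79200 / 4300000000 = 18.4186 μs.
Propagation delay = d/s = 10.8 m / 200000000 m/s = 0.054 μs.
Plus processing delay 0.53 ms = 530 μs.
Total = 548 μs.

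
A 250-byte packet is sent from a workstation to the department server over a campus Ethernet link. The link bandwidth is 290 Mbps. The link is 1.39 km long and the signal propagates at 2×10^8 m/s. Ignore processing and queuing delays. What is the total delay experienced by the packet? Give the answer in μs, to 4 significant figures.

13.85 μs

L = 250 × 8 = 2000 bits.
Transmission delay = L/R = 2000 / 290000000 = 6.89655 μs.
Propagation delay = d/s = 1390 m / 200000000 m/s = 6.95 μs.
Total = 13.85 μs.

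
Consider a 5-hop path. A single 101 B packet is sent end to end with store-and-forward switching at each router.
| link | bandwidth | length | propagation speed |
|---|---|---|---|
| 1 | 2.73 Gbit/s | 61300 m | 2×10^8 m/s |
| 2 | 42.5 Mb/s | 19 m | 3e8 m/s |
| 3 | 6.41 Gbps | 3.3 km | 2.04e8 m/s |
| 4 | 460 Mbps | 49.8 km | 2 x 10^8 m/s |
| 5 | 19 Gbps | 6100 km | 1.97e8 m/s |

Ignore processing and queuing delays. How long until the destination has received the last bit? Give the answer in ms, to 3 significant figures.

L = 101 × 8 = 808 bits.
Transmission delays (L/R per hop): 0.000295971, 0.0190118, 0.000126053, 0.00175652, 4.25263e-05 ms; sum = 0.0212328 ms.
Propagation delays (d/s per hop): 0.3065, 6.33333e-05, 0.0161765, 0.249, 30.9645 ms; sum = 31.5362 ms.
End-to-end = 31.6 ms.

31.6 ms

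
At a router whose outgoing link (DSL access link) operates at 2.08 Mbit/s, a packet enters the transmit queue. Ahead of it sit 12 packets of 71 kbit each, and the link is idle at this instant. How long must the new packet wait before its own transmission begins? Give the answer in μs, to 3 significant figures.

410000 μs

Each queued packet: L/R = 71000/2080000 = 34134.6 μs.
12 queued → 409615 μs.
Queuing delay = 410000 μs.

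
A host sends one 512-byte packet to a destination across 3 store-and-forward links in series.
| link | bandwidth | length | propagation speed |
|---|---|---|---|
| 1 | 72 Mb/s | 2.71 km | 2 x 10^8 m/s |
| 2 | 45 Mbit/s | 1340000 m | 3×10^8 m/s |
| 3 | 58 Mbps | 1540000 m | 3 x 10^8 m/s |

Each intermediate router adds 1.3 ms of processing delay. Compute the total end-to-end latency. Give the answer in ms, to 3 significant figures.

12.4 ms

L = 512 × 8 = 4096 bits.
Transmission delays (L/R per hop): 0.0568889, 0.0910222, 0.0706207 ms; sum = 0.218532 ms.
Propagation delays (d/s per hop): 0.01355, 4.46667, 5.13333 ms; sum = 9.61355 ms.
Processing at 2 router(s): 2 × 1.3 ms = 2.6 ms.
End-to-end = 12.4 ms.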